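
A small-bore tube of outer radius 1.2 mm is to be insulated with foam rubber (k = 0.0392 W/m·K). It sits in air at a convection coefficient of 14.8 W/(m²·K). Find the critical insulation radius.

r_cr ≈ 2.65 mm

For a cylinder r_cr = k/h = 0.0392/14.8
r_cr = 2.65 mm; since the bare radius (1.2 mm) is below r_cr, adding a thin layer of insulation will *increase* heat loss.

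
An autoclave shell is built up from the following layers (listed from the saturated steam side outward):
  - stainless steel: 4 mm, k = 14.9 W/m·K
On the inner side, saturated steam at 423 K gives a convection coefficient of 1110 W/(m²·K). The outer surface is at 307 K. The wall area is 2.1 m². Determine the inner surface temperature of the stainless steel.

T ≈ 334 K

Series thermal resistances:
R_inner film = 1/(h_i·A) = 1/(1110×2.1) = 4.29×10^-4 K/W
R_stainless steel = L/(kA) = 0.004/(14.9×2.1) = 1.278×10^-4 K/W
R_total = 5.568×10^-4 K/W;  Q = ΔT/R_total = 116/5.568×10^-4 = 208300 W
T_interface = T_inner − Q·ΣR(inner→interface) = 423 − 208000×4.29×10^-4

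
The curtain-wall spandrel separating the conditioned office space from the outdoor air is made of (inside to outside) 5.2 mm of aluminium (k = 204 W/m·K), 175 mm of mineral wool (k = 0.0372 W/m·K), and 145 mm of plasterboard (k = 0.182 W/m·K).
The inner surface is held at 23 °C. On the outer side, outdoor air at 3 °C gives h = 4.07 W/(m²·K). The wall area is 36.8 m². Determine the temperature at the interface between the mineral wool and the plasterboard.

Treating each layer as a thermal resistance in series:
R_aluminium = L/(kA) = 0.0052/(204×36.8) = 6.927×10^-7 K/W
R_mineral wool = L/(kA) = 0.175/(0.0372×36.8) = 0.1278 K/W
R_plasterboard = L/(kA) = 0.145/(0.182×36.8) = 0.02165 K/W
R_outer film = 1/(h_o·A) = 1/(4.07×36.8) = 0.006677 K/W
R_total = 0.1562 K/W;  Q = ΔT/R_total = 20/0.1562 = 128.1 W
T_interface = T_inner − Q·ΣR(inner→interface) = 23 − 128×0.1278

T ≈ 6.63 °C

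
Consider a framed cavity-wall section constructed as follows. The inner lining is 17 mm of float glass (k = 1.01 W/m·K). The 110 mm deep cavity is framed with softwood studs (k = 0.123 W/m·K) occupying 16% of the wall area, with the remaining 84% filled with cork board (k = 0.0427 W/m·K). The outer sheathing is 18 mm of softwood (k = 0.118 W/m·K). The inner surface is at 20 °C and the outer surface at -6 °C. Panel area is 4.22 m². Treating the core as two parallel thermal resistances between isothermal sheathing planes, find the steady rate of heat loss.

Sheathing layers in series; stud and cavity paths in parallel between them.
R_inner = 0.017/(1.01×4.22) = 0.003989 K/W
R_stud  = 0.11/(0.123×0.16×4.22) = 1.325 K/W
R_cav   = 0.11/(0.0427×0.84×4.22) = 0.7267 K/W
1/R_core = 1/R_stud + 1/R_cav → R_core = 0.4693 K/W
R_outer = 0.018/(0.118×4.22) = 0.03615 K/W
R_total = 0.5094 K/W
Q = ΔT/R_total = 26/0.5094

Q ≈ 51 W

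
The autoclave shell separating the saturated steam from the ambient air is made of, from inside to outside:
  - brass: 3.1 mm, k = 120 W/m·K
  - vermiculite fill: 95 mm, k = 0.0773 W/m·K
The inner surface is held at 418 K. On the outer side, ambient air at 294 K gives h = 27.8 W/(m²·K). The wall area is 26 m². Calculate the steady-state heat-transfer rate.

Q ≈ 2550 W

Model the wall as resistances in series:
R_brass = L/(kA) = 0.0031/(120×26) = 9.936×10^-7 K/W
R_vermiculite fill = L/(kA) = 0.095/(0.0773×26) = 0.04727 K/W
R_outer film = 1/(h_o·A) = 1/(27.8×26) = 0.001384 K/W
R_total = 0.04865 K/W
Q = ΔT / R_total = 124 / 0.04865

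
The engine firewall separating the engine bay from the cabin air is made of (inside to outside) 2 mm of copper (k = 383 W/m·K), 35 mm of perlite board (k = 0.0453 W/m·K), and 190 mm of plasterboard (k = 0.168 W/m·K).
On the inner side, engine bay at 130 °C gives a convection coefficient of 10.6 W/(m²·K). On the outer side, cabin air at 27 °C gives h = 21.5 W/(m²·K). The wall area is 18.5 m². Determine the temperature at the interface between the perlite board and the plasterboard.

Treating each layer as a thermal resistance in series:
R_inner film = 1/(h_i·A) = 1/(10.6×18.5) = 0.005099 K/W
R_copper = L/(kA) = 0.002/(383×18.5) = 2.823×10^-7 K/W
R_perlite board = L/(kA) = 0.035/(0.0453×18.5) = 0.04176 K/W
R_plasterboard = L/(kA) = 0.19/(0.168×18.5) = 0.06113 K/W
R_outer film = 1/(h_o·A) = 1/(21.5×18.5) = 0.002514 K/W
R_total = 0.1105 K/W;  Q = ΔT/R_total = 103/0.1105 = 932 W
T_interface = T_inner − Q·ΣR(inner→interface) = 130 − 932×0.04686

T ≈ 86.3 °C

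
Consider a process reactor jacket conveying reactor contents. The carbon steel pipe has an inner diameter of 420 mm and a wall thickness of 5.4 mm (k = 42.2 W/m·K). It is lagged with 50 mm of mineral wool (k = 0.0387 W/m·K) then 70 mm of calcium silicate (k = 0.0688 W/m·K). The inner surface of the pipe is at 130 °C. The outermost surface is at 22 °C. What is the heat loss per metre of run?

q′ ≈ 77.1 W/m

Treating each annulus and film as a series resistance:
R_carbon steel pipe wall = ln(215.4/210)/(2π×42.2×1) = 9.575×10^-5 K/W
R_mineral wool = ln(265.4/215.4)/(2π×0.0387×1) = 0.8585 K/W
R_calcium silicate = ln(335.4/265.4)/(2π×0.0688×1) = 0.5415 K/W
R_total = 1.4 K/W
Q = ΔT/R_total = 108/1.4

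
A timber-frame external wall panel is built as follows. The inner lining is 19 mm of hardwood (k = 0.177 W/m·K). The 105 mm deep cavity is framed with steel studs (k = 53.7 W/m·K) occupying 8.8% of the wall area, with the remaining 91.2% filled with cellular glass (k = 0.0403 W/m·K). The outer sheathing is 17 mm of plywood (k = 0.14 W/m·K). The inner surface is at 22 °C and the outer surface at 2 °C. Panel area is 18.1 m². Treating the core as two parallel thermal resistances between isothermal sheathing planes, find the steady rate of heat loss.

Sheathing layers in series; stud and cavity paths in parallel between them.
R_inner = 0.019/(0.177×18.1) = 0.005931 K/W
R_stud  = 0.105/(53.7×0.088×18.1) = 0.001228 K/W
R_cav   = 0.105/(0.0403×0.912×18.1) = 0.1578 K/W
1/R_core = 1/R_stud + 1/R_cav → R_core = 0.001218 K/W
R_outer = 0.017/(0.14×18.1) = 0.006709 K/W
R_total = 0.01386 K/W
Q = ΔT/R_total = 20/0.01386

Q ≈ 1440 W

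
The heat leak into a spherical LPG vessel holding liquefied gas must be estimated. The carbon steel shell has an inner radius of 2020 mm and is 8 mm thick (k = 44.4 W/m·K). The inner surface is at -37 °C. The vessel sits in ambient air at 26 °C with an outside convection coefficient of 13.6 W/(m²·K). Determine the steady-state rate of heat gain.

Spherical conduction: R = (1/r_in − 1/r_out)/(4πk) per layer; series-sum.
R_carbon steel shell = (1/2.02 − 1/2.028)/(4π×44.4) = 3.5×10^-6 K/W
R_outer film = 1/(h·4πr_o²) = 1/(13.6×4π×2.028²) = 0.001423 K/W
R_total = 0.001426 K/W
Q = ΔT/R_total = 63/0.001426

Q ≈ 44200 W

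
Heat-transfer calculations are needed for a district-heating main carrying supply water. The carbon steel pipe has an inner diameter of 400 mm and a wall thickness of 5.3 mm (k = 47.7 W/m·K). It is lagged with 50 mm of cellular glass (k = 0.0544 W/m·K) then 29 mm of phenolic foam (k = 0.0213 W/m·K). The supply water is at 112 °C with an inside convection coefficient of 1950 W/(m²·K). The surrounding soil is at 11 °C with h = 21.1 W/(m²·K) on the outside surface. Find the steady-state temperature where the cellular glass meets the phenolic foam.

T ≈ 68.1 °C

For a radial system each layer contributes R = ln(r_out/r_in)/(2πkL); films add R = 1/(hA).
R_inner film = 1/(h_i·2πr₁L) = 1/(1950×2π×0.2×1) = 4.081×10^-4 K/W
R_carbon steel pipe wall = ln(205.3/200)/(2π×47.7×1) = 8.727×10^-5 K/W
R_cellular glass = ln(255.3/205.3)/(2π×0.0544×1) = 0.6377 K/W
R_phenolic foam = ln(284.3/255.3)/(2π×0.0213×1) = 0.8039 K/W
R_outer film = 1/(h_o·2πr_oL) = 1/(21.1×2π×0.2843×1) = 0.02653 K/W
R_total = 1.469 K/W
Q = ΔT/R_total = 101/1.469
Q = 68.8 W/m
T_interface = T_inner − Q·ΣR(inner→interface) = 112 − 68.8×0.6382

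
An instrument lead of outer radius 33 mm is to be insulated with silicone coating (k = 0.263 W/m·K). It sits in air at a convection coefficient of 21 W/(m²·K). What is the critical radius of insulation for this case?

r_cr ≈ 12.5 mm

For a cylinder r_cr = k/h = 0.263/21
r_cr = 12.5 mm; since the bare radius (33 mm) is above r_cr, any added insulation will reduce heat loss.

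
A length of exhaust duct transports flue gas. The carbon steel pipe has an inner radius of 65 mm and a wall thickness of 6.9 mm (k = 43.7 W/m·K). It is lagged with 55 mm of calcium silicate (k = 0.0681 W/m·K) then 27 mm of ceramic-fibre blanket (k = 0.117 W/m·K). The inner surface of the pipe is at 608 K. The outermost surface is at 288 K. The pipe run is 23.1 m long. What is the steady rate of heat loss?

For a radial system each layer contributes R = ln(r_out/r_in)/(2πkL); films add R = 1/(hA).
R_carbon steel pipe wall = ln(71.9/65)/(2π×43.7×23.1) = 1.591×10^-5 K/W
R_calcium silicate = ln(126.9/71.9)/(2π×0.0681×23.1) = 0.05748 K/W
R_ceramic-fibre blanket = ln(153.9/126.9)/(2π×0.117×23.1) = 0.01136 K/W
R_total = 0.06885 K/W
Q = ΔT/R_total = 320/0.06885

Q ≈ 4650 W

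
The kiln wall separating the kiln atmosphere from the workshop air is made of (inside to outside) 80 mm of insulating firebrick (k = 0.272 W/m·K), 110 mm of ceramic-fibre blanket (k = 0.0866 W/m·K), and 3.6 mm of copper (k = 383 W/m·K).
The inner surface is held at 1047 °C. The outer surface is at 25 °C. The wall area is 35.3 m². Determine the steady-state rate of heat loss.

Model the wall as resistances in series:
R_insulating firebrick = L/(kA) = 0.08/(0.272×35.3) = 0.008332 K/W
R_ceramic-fibre blanket = L/(kA) = 0.11/(0.0866×35.3) = 0.03598 K/W
R_copper = L/(kA) = 0.0036/(383×35.3) = 2.663×10^-7 K/W
R_total = 0.04432 K/W
Q = ΔT / R_total = 1022 / 0.04432

Q ≈ 23100 W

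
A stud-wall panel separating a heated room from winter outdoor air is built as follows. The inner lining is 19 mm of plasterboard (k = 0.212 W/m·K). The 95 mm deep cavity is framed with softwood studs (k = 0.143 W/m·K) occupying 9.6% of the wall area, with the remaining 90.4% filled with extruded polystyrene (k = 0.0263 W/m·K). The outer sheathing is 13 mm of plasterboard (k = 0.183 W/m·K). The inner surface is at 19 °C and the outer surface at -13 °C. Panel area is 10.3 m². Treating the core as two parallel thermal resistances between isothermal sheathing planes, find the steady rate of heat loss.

Sheathing layers in series; stud and cavity paths in parallel between them.
R_inner = 0.019/(0.212×10.3) = 0.008701 K/W
R_stud  = 0.095/(0.143×0.096×10.3) = 0.6719 K/W
R_cav   = 0.095/(0.0263×0.904×10.3) = 0.3879 K/W
1/R_core = 1/R_stud + 1/R_cav → R_core = 0.2459 K/W
R_outer = 0.013/(0.183×10.3) = 0.006897 K/W
R_total = 0.2615 K/W
Q = ΔT/R_total = 32/0.2615

Q ≈ 122 W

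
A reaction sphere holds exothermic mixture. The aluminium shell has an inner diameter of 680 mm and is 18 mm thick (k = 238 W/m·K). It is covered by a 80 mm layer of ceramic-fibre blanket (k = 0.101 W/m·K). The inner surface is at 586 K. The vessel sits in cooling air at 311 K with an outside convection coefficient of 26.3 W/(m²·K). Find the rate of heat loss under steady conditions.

Spherical conduction: R = (1/r_in − 1/r_out)/(4πk) per layer; series-sum.
R_aluminium shell = (1/0.34 − 1/0.358)/(4π×238) = 4.945×10^-5 K/W
R_ceramic-fibre blanket = (1/0.358 − 1/0.438)/(4π×0.101) = 0.402 K/W
R_outer film = 1/(h·4πr_o²) = 1/(26.3×4π×0.438²) = 0.01577 K/W
R_total = 0.4178 K/W
Q = ΔT/R_total = 275/0.4178

Q ≈ 658 W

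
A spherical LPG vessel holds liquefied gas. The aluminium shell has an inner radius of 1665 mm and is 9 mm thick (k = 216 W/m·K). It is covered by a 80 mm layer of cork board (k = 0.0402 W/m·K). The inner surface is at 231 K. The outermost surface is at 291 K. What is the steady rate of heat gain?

Radial (spherical) resistances in series:
R_aluminium shell = (1/1.665 − 1/1.674)/(4π×216) = 1.19×10^-6 K/W
R_cork board = (1/1.674 − 1/1.754)/(4π×0.0402) = 0.05393 K/W
R_total = 0.05394 K/W
Q = ΔT/R_total = 60/0.05394

Q ≈ 1110 W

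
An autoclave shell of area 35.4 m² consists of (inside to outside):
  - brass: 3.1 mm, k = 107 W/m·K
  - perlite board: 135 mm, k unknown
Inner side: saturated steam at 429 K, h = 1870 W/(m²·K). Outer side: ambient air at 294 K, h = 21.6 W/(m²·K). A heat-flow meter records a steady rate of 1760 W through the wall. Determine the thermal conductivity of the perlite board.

Model the wall as resistances in series:
R_inner film = 1/(h_i·A) = 1/(1870×35.4) = 1.511×10^-5 K/W
R_brass = L/(kA) = 0.0031/(107×35.4) = 8.184×10^-7 K/W
R_outer film = 1/(h_o·A) = 1/(21.6×35.4) = 0.001308 K/W
Sum of known resistances R_other = 0.001324 K/W
Total R = ΔT/Q = 135/1760 = 0.0767 K/W
R_perlite board = R_total − R_other = 0.07538 K/W
k = L/(R·A) = 0.135/(0.07538×35.4)

k ≈ 0.0506 W/(m·K)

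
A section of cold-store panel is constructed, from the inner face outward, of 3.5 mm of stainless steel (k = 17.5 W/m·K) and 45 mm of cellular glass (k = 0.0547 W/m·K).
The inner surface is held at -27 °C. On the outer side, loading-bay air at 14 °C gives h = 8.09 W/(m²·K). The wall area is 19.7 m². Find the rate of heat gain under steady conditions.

Q ≈ 853 W

Treating each layer as a thermal resistance in series:
R_stainless steel = L/(kA) = 0.0035/(17.5×19.7) = 1.015×10^-5 K/W
R_cellular glass = L/(kA) = 0.045/(0.0547×19.7) = 0.04176 K/W
R_outer film = 1/(h_o·A) = 1/(8.09×19.7) = 0.006275 K/W
R_total = 0.04804 K/W
Q = ΔT / R_total = 41 / 0.04804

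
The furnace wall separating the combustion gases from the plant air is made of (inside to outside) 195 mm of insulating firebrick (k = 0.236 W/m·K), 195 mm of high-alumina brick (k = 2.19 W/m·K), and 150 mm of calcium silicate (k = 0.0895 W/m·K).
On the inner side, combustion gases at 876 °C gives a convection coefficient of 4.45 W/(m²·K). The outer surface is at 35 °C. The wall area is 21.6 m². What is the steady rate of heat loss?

Model the wall as resistances in series:
R_inner film = 1/(h_i·A) = 1/(4.45×21.6) = 0.0104 K/W
R_insulating firebrick = L/(kA) = 0.195/(0.236×21.6) = 0.03825 K/W
R_high-alumina brick = L/(kA) = 0.195/(2.19×21.6) = 0.004122 K/W
R_calcium silicate = L/(kA) = 0.15/(0.0895×21.6) = 0.07759 K/W
R_total = 0.1304 K/W
Q = ΔT / R_total = 841 / 0.1304

Q ≈ 6450 W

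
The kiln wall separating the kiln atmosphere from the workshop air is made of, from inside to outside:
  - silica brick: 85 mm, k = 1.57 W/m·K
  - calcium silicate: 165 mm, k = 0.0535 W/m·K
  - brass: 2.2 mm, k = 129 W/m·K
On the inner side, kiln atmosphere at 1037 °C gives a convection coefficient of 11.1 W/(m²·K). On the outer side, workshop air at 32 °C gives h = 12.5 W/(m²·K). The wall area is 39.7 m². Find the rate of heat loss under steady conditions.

Q ≈ 12100 W

Model the wall as resistances in series:
R_inner film = 1/(h_i·A) = 1/(11.1×39.7) = 0.002269 K/W
R_silica brick = L/(kA) = 0.085/(1.57×39.7) = 0.001364 K/W
R_calcium silicate = L/(kA) = 0.165/(0.0535×39.7) = 0.07769 K/W
R_brass = L/(kA) = 0.0022/(129×39.7) = 4.296×10^-7 K/W
R_outer film = 1/(h_o·A) = 1/(12.5×39.7) = 0.002015 K/W
R_total = 0.08333 K/W
Q = ΔT / R_total = 1005 / 0.08333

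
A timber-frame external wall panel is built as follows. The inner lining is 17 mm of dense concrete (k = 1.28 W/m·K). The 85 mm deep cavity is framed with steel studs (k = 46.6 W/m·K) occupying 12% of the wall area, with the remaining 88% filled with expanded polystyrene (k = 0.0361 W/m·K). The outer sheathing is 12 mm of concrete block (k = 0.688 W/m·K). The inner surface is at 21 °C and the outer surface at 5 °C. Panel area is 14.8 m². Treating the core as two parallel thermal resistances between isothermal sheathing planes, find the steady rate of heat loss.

Q ≈ 5170 W

Sheathing layers in series; stud and cavity paths in parallel between them.
R_inner = 0.017/(1.28×14.8) = 8.974×10^-4 K/W
R_stud  = 0.085/(46.6×0.12×14.8) = 0.001027 K/W
R_cav   = 0.085/(0.0361×0.88×14.8) = 0.1808 K/W
1/R_core = 1/R_stud + 1/R_cav → R_core = 0.001021 K/W
R_outer = 0.012/(0.688×14.8) = 0.001179 K/W
R_total = 0.003097 K/W
Q = ΔT/R_total = 16/0.003097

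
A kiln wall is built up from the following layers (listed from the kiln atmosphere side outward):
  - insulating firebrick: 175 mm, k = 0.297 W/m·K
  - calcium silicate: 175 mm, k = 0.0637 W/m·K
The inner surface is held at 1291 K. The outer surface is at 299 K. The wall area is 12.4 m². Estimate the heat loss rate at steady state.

Q ≈ 3690 W

Thermal resistances in series:
R_insulating firebrick = L/(kA) = 0.175/(0.297×12.4) = 0.04752 K/W
R_calcium silicate = L/(kA) = 0.175/(0.0637×12.4) = 0.2216 K/W
R_total = 0.2691 K/W
Q = ΔT / R_total = 992 / 0.2691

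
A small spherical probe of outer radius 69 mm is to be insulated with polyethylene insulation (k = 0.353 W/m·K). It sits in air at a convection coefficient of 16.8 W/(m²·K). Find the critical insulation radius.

For a sphere r_cr = 2k/h = 2×0.353/16.8
r_cr = 42 mm; since the bare radius (69 mm) is above r_cr, any added insulation will reduce heat loss.

r_cr ≈ 42 mm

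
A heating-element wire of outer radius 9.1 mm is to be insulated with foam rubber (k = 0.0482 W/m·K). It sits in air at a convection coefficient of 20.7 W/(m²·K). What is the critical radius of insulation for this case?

r_cr ≈ 2.33 mm

For a cylinder r_cr = k/h = 0.0482/20.7
r_cr = 2.33 mm; since the bare radius (9.1 mm) is above r_cr, any added insulation will reduce heat loss.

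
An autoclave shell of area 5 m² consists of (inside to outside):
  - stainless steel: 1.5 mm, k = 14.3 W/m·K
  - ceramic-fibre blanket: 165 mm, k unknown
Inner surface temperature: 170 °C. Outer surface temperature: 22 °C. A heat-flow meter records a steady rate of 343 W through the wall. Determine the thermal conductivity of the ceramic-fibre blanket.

Series thermal resistances:
R_stainless steel = L/(kA) = 0.0015/(14.3×5) = 2.098×10^-5 K/W
Sum of known resistances R_other = 2.098×10^-5 K/W
Total R = ΔT/Q = 148/343 = 0.4315 K/W
R_ceramic-fibre blanket = R_total − R_other = 0.4315 K/W
k = L/(R·A) = 0.165/(0.4315×5)

k ≈ 0.0765 W/(m·K)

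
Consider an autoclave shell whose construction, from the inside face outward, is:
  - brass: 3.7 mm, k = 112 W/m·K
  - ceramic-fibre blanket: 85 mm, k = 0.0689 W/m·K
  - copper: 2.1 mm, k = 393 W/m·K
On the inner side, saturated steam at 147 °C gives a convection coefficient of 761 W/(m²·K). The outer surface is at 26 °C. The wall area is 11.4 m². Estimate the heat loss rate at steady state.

Q ≈ 1120 W

Treating each layer as a thermal resistance in series:
R_inner film = 1/(h_i·A) = 1/(761×11.4) = 1.153×10^-4 K/W
R_brass = L/(kA) = 0.0037/(112×11.4) = 2.898×10^-6 K/W
R_ceramic-fibre blanket = L/(kA) = 0.085/(0.0689×11.4) = 0.1082 K/W
R_copper = L/(kA) = 0.0021/(393×11.4) = 4.687×10^-7 K/W
R_total = 0.1083 K/W
Q = ΔT / R_total = 121 / 0.1083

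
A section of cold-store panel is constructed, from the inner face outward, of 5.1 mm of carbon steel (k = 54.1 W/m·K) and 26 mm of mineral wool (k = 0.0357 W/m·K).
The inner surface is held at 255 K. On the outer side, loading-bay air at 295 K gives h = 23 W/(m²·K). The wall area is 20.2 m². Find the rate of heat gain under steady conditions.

Using the resistance-network approach (series):
R_carbon steel = L/(kA) = 0.0051/(54.1×20.2) = 4.667×10^-6 K/W
R_mineral wool = L/(kA) = 0.026/(0.0357×20.2) = 0.03605 K/W
R_outer film = 1/(h_o·A) = 1/(23×20.2) = 0.002152 K/W
R_total = 0.03821 K/W
Q = ΔT / R_total = 40 / 0.03821

Q ≈ 1050 W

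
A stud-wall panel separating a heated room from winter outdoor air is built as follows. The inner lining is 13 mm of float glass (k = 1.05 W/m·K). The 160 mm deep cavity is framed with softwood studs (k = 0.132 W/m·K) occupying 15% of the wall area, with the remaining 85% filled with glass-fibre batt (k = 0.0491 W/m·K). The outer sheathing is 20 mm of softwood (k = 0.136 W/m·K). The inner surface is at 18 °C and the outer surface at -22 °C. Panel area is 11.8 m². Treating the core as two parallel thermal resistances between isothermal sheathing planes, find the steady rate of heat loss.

Sheathing layers in series; stud and cavity paths in parallel between them.
R_inner = 0.013/(1.05×11.8) = 0.001049 K/W
R_stud  = 0.16/(0.132×0.15×11.8) = 0.6848 K/W
R_cav   = 0.16/(0.0491×0.85×11.8) = 0.3249 K/W
1/R_core = 1/R_stud + 1/R_cav → R_core = 0.2204 K/W
R_outer = 0.02/(0.136×11.8) = 0.01246 K/W
R_total = 0.2339 K/W
Q = ΔT/R_total = 40/0.2339

Q ≈ 171 W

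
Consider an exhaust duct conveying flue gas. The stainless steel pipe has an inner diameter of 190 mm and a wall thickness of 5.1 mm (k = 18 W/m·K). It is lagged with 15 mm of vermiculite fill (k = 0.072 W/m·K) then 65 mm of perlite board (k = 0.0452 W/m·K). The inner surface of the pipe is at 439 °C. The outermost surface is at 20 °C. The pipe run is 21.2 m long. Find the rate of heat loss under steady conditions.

Treating each annulus and film as a series resistance:
R_stainless steel pipe wall = ln(100.1/95)/(2π×18×21.2) = 2.181×10^-5 K/W
R_vermiculite fill = ln(115.1/100.1)/(2π×0.072×21.2) = 0.01456 K/W
R_perlite board = ln(180.1/115.1)/(2π×0.0452×21.2) = 0.07436 K/W
R_total = 0.08894 K/W
Q = ΔT/R_total = 419/0.08894

Q ≈ 4710 W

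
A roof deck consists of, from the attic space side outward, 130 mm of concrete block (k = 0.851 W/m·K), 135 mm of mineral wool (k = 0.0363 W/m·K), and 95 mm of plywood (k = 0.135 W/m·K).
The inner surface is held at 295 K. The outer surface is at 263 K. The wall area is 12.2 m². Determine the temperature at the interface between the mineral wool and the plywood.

Treating each layer as a thermal resistance in series:
R_concrete block = L/(kA) = 0.13/(0.851×12.2) = 0.01252 K/W
R_mineral wool = L/(kA) = 0.135/(0.0363×12.2) = 0.3048 K/W
R_plywood = L/(kA) = 0.095/(0.135×12.2) = 0.05768 K/W
R_total = 0.375 K/W;  Q = ΔT/R_total = 32/0.375 = 85.32 W
T_interface = T_inner − Q·ΣR(inner→interface) = 295 − 85.3×0.3174

T ≈ 268 K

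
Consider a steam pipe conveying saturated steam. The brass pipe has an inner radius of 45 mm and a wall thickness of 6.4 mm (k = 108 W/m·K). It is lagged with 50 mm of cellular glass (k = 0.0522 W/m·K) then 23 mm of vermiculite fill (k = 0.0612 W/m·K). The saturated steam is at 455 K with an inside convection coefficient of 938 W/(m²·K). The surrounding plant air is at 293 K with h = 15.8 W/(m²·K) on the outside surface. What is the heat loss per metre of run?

q′ ≈ 60.3 W/m

Radial resistances (cylindrical: R_cond = ln(r_o/r_i)/(2πkL), R_conv = 1/(h·2πrL)):
R_inner film = 1/(h_i·2πr₁L) = 1/(938×2π×0.045×1) = 0.003771 K/W
R_brass pipe wall = ln(51.4/45)/(2π×108×1) = 1.96×10^-4 K/W
R_cellular glass = ln(101.4/51.4)/(2π×0.0522×1) = 2.072 K/W
R_vermiculite fill = ln(124.4/101.4)/(2π×0.0612×1) = 0.5316 K/W
R_outer film = 1/(h_o·2πr_oL) = 1/(15.8×2π×0.1244×1) = 0.08097 K/W
R_total = 2.688 K/W
Q = ΔT/R_total = 162/2.688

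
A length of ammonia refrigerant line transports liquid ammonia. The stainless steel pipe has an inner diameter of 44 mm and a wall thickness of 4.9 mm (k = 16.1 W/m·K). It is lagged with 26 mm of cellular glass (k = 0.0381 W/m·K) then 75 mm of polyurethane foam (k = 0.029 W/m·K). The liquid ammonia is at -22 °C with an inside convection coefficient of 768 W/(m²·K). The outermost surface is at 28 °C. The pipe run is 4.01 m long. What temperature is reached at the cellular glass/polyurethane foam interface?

Treating each annulus and film as a series resistance:
R_inner film = 1/(h_i·2πr₁L) = 1/(768×2π×0.022×4.01) = 0.002349 K/W
R_stainless steel pipe wall = ln(26.9/22)/(2π×16.1×4.01) = 4.957×10^-4 K/W
R_cellular glass = ln(52.9/26.9)/(2π×0.0381×4.01) = 0.7045 K/W
R_polyurethane foam = ln(127.9/52.9)/(2π×0.029×4.01) = 1.208 K/W
R_total = 1.916 K/W
Q = ΔT/R_total = 50/1.916
Q = 26.1 W
T_interface = T_inner + Q·ΣR(inner→interface) = -22 + 26.1×0.7073

T ≈ -3.54 °C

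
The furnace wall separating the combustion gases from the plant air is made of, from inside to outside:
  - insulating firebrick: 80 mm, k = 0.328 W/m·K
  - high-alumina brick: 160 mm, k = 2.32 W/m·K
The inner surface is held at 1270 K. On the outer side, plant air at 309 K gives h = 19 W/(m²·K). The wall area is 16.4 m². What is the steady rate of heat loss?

Using the resistance-network approach (series):
R_insulating firebrick = L/(kA) = 0.08/(0.328×16.4) = 0.01487 K/W
R_high-alumina brick = L/(kA) = 0.16/(2.32×16.4) = 0.004205 K/W
R_outer film = 1/(h_o·A) = 1/(19×16.4) = 0.003209 K/W
R_total = 0.02229 K/W
Q = ΔT / R_total = 961 / 0.02229

Q ≈ 43100 W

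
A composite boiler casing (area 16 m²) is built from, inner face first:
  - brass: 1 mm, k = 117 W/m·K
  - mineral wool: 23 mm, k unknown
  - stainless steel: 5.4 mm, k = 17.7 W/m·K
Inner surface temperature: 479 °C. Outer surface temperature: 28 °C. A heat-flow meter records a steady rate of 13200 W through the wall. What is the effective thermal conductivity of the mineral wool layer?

Using the resistance-network approach (series):
R_brass = L/(kA) = 0.001/(117×16) = 5.342×10^-7 K/W
R_stainless steel = L/(kA) = 0.0054/(17.7×16) = 1.907×10^-5 K/W
Sum of known resistances R_other = 1.96×10^-5 K/W
Total R = ΔT/Q = 451/13200 = 0.03417 K/W
R_mineral wool = R_total − R_other = 0.03415 K/W
k = L/(R·A) = 0.023/(0.03415×16)

k ≈ 0.0421 W/(m·K)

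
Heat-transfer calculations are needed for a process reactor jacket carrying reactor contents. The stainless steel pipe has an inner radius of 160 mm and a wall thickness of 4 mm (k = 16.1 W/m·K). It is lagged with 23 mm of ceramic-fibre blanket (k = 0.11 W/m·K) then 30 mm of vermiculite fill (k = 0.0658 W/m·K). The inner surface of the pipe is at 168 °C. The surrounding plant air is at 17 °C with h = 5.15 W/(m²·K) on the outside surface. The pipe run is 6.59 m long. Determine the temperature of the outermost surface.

T ≈ 48.1 °C

Per-layer cylindrical resistances, series-summed:
R_stainless steel pipe wall = ln(164/160)/(2π×16.1×6.59) = 3.704×10^-5 K/W
R_ceramic-fibre blanket = ln(187/164)/(2π×0.11×6.59) = 0.02881 K/W
R_vermiculite fill = ln(217/187)/(2π×0.0658×6.59) = 0.05461 K/W
R_outer film = 1/(h_o·2πr_oL) = 1/(5.15×2π×0.217×6.59) = 0.02161 K/W
R_total = 0.1051 K/W
Q = ΔT/R_total = 151/0.1051
Q = 1440 W
T_interface = T_inner − Q·ΣR(inner→interface) = 168 − 1440×0.08346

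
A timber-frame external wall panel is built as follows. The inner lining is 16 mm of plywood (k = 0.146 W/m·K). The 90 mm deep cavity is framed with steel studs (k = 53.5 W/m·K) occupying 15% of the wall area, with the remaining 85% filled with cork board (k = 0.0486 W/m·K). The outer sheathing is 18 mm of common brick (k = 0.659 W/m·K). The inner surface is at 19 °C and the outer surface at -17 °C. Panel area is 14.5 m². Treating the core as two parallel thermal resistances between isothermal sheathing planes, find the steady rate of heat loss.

Sheathing layers in series; stud and cavity paths in parallel between them.
R_inner = 0.016/(0.146×14.5) = 0.007558 K/W
R_stud  = 0.09/(53.5×0.15×14.5) = 7.734×10^-4 K/W
R_cav   = 0.09/(0.0486×0.85×14.5) = 0.1503 K/W
1/R_core = 1/R_stud + 1/R_cav → R_core = 7.695×10^-4 K/W
R_outer = 0.018/(0.659×14.5) = 0.001884 K/W
R_total = 0.01021 K/W
Q = ΔT/R_total = 36/0.01021

Q ≈ 3530 W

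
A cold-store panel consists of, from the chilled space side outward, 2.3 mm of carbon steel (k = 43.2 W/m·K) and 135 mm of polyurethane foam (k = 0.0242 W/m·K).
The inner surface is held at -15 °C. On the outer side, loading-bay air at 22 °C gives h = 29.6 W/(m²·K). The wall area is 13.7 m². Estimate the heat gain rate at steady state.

Series thermal resistances:
R_carbon steel = L/(kA) = 0.0023/(43.2×13.7) = 3.886×10^-6 K/W
R_polyurethane foam = L/(kA) = 0.135/(0.0242×13.7) = 0.4072 K/W
R_outer film = 1/(h_o·A) = 1/(29.6×13.7) = 0.002466 K/W
R_total = 0.4097 K/W
Q = ΔT / R_total = 37 / 0.4097

Q ≈ 90.3 W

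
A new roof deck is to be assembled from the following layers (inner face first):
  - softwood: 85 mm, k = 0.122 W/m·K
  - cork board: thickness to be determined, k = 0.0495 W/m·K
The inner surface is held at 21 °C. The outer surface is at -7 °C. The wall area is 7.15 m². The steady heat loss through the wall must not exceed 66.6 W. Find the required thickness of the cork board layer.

Treating each layer as a thermal resistance in series:
R_softwood = L/(kA) = 0.085/(0.122×7.15) = 0.09744 K/W
Sum of the known resistances R_other = 0.09744 K/W
Required total resistance R_tot = ΔT/Q_allow = 28/66.6 = 0.4204 K/W
R_cork board = R_tot − R_other = 0.323 K/W
L = R·k·A = 0.323×0.0495×7.15

L ≈ 114 mm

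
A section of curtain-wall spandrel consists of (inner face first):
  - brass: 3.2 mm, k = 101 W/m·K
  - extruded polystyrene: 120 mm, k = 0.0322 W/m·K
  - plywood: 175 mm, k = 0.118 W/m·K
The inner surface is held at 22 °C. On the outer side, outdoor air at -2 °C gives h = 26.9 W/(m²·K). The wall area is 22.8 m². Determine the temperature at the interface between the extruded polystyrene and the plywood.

T ≈ 4.95 °C

Model the wall as resistances in series:
R_brass = L/(kA) = 0.0032/(101×22.8) = 1.39×10^-6 K/W
R_extruded polystyrene = L/(kA) = 0.12/(0.0322×22.8) = 0.1635 K/W
R_plywood = L/(kA) = 0.175/(0.118×22.8) = 0.06505 K/W
R_outer film = 1/(h_o·A) = 1/(26.9×22.8) = 0.00163 K/W
R_total = 0.2301 K/W;  Q = ΔT/R_total = 24/0.2301 = 104.3 W
T_interface = T_inner − Q·ΣR(inner→interface) = 22 − 104×0.1635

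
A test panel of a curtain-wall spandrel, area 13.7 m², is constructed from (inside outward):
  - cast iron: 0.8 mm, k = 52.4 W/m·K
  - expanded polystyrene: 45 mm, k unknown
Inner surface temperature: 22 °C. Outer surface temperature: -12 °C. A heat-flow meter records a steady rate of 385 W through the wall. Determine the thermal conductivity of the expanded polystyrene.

Model the wall as resistances in series:
R_cast iron = L/(kA) = 0.0008/(52.4×13.7) = 1.114×10^-6 K/W
Sum of known resistances R_other = 1.114×10^-6 K/W
Total R = ΔT/Q = 34/385 = 0.08831 K/W
R_expanded polystyrene = R_total − R_other = 0.08831 K/W
k = L/(R·A) = 0.045/(0.08831×13.7)

k ≈ 0.0372 W/(m·K)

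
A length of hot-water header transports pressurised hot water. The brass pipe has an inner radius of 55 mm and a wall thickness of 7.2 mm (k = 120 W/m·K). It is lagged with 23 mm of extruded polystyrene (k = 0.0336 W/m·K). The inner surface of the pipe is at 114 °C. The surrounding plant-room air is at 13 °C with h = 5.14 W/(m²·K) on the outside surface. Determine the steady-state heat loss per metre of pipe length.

For a radial system each layer contributes R = ln(r_out/r_in)/(2πkL); films add R = 1/(hA).
R_brass pipe wall = ln(62.2/55)/(2π×120×1) = 1.632×10^-4 K/W
R_extruded polystyrene = ln(85.2/62.2)/(2π×0.0336×1) = 1.49 K/W
R_outer film = 1/(h_o·2πr_oL) = 1/(5.14×2π×0.0852×1) = 0.3634 K/W
R_total = 1.854 K/W
Q = ΔT/R_total = 101/1.854

q′ ≈ 54.5 W/m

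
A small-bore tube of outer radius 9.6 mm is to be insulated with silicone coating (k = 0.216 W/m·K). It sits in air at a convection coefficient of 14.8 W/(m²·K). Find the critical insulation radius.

For a cylinder r_cr = k/h = 0.216/14.8
r_cr = 14.6 mm; since the bare radius (9.6 mm) is below r_cr, adding a thin layer of insulation will *increase* heat loss.

r_cr ≈ 14.6 mm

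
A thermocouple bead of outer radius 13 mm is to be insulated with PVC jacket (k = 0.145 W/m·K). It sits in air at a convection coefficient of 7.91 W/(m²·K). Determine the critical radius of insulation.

For a sphere r_cr = 2k/h = 2×0.145/7.91
r_cr = 36.7 mm; since the bare radius (13 mm) is below r_cr, adding a thin layer of insulation will *increase* heat loss.

r_cr ≈ 36.7 mm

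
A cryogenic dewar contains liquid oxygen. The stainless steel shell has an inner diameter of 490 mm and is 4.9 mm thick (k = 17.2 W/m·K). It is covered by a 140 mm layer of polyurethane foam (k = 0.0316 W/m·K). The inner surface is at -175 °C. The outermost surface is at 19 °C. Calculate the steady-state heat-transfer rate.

Q ≈ 53.6 W

Each spherical layer contributes R = (1/r_i − 1/r_o)/(4πk):
R_stainless steel shell = (1/0.245 − 1/0.2499)/(4π×17.2) = 3.703×10^-4 K/W
R_polyurethane foam = (1/0.2499 − 1/0.3899)/(4π×0.0316) = 3.618 K/W
R_total = 3.619 K/W
Q = ΔT/R_total = 194/3.619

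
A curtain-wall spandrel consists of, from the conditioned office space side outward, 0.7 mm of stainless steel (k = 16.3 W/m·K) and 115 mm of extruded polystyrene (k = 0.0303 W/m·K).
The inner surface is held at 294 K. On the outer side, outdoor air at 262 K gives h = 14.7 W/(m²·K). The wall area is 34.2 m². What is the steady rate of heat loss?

Q ≈ 283 W

Treating each layer as a thermal resistance in series:
R_stainless steel = L/(kA) = 0.0007/(16.3×34.2) = 1.256×10^-6 K/W
R_extruded polystyrene = L/(kA) = 0.115/(0.0303×34.2) = 0.111 K/W
R_outer film = 1/(h_o·A) = 1/(14.7×34.2) = 0.001989 K/W
R_total = 0.113 K/W
Q = ΔT / R_total = 32 / 0.113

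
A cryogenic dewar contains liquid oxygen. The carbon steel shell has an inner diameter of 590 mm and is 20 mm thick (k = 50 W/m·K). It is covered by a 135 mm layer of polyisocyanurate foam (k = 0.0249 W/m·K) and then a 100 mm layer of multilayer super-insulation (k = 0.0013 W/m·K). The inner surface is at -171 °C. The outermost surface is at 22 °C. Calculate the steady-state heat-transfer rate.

Each spherical layer contributes R = (1/r_i − 1/r_o)/(4πk):
R_carbon steel shell = (1/0.295 − 1/0.315)/(4π×50) = 3.425×10^-4 K/W
R_polyisocyanurate foam = (1/0.315 − 1/0.45)/(4π×0.0249) = 3.044 K/W
R_multilayer super-insulation = (1/0.45 − 1/0.55)/(4π×0.0013) = 24.73 K/W
R_total = 27.78 K/W
Q = ΔT/R_total = 193/27.78

Q ≈ 6.95 W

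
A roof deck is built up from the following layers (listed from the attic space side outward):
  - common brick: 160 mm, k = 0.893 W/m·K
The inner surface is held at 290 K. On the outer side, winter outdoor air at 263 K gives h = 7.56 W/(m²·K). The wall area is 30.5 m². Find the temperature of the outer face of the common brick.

T ≈ 274 K

Model the wall as resistances in series:
R_common brick = L/(kA) = 0.16/(0.893×30.5) = 0.005874 K/W
R_outer film = 1/(h_o·A) = 1/(7.56×30.5) = 0.004337 K/W
R_total = 0.01021 K/W;  Q = ΔT/R_total = 27/0.01021 = 2644 W
T_interface = T_inner − Q·ΣR(inner→interface) = 290 − 2640×0.005874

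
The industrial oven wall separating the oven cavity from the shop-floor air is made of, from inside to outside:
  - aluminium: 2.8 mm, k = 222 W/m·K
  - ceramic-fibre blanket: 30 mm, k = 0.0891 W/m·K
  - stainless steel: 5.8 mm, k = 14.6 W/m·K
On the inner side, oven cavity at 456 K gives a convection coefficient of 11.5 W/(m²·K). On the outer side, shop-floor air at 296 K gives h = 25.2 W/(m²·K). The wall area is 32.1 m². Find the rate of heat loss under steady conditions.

Using the resistance-network approach (series):
R_inner film = 1/(h_i·A) = 1/(11.5×32.1) = 0.002709 K/W
R_aluminium = L/(kA) = 0.0028/(222×32.1) = 3.929×10^-7 K/W
R_ceramic-fibre blanket = L/(kA) = 0.03/(0.0891×32.1) = 0.01049 K/W
R_stainless steel = L/(kA) = 0.0058/(14.6×32.1) = 1.238×10^-5 K/W
R_outer film = 1/(h_o·A) = 1/(25.2×32.1) = 0.001236 K/W
R_total = 0.01445 K/W
Q = ΔT / R_total = 160 / 0.01445

Q ≈ 11100 W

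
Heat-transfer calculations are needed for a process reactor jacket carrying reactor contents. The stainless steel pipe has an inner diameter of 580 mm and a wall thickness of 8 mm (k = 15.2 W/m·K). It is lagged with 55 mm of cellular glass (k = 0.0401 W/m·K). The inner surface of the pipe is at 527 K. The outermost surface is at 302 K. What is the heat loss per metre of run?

Radial resistances (cylindrical: R_cond = ln(r_o/r_i)/(2πkL), R_conv = 1/(h·2πrL)):
R_stainless steel pipe wall = ln(298/290)/(2π×15.2×1) = 2.849×10^-4 K/W
R_cellular glass = ln(353/298)/(2π×0.0401×1) = 0.6722 K/W
R_total = 0.6725 K/W
Q = ΔT/R_total = 225/0.6725

q′ ≈ 335 W/m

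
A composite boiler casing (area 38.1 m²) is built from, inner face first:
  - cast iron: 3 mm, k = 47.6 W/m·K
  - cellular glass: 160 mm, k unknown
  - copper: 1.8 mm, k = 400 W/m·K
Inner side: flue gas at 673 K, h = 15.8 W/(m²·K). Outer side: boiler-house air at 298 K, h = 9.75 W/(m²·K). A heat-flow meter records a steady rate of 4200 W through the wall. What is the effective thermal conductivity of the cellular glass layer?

Using the resistance-network approach (series):
R_inner film = 1/(h_i·A) = 1/(15.8×38.1) = 0.001661 K/W
R_cast iron = L/(kA) = 0.003/(47.6×38.1) = 1.654×10^-6 K/W
R_copper = L/(kA) = 0.0018/(400×38.1) = 1.181×10^-7 K/W
R_outer film = 1/(h_o·A) = 1/(9.75×38.1) = 0.002692 K/W
Sum of known resistances R_other = 0.004355 K/W
Total R = ΔT/Q = 375/4200 = 0.08929 K/W
R_cellular glass = R_total − R_other = 0.08493 K/W
k = L/(R·A) = 0.16/(0.08493×38.1)

k ≈ 0.0494 W/(m·K)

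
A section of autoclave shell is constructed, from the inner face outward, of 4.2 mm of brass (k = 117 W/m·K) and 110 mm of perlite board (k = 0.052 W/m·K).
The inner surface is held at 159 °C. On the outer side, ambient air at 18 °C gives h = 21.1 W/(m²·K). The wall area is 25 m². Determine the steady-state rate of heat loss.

Model the wall as resistances in series:
R_brass = L/(kA) = 0.0042/(117×25) = 1.436×10^-6 K/W
R_perlite board = L/(kA) = 0.11/(0.052×25) = 0.08462 K/W
R_outer film = 1/(h_o·A) = 1/(21.1×25) = 0.001896 K/W
R_total = 0.08651 K/W
Q = ΔT / R_total = 141 / 0.08651

Q ≈ 1630 W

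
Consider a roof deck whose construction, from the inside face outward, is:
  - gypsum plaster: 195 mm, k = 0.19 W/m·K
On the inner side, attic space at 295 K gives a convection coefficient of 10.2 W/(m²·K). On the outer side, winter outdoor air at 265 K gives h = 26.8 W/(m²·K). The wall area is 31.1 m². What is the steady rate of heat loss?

Q ≈ 803 W

Series thermal resistances:
R_inner film = 1/(h_i·A) = 1/(10.2×31.1) = 0.003152 K/W
R_gypsum plaster = L/(kA) = 0.195/(0.19×31.1) = 0.033 K/W
R_outer film = 1/(h_o·A) = 1/(26.8×31.1) = 0.0012 K/W
R_total = 0.03735 K/W
Q = ΔT / R_total = 30 / 0.03735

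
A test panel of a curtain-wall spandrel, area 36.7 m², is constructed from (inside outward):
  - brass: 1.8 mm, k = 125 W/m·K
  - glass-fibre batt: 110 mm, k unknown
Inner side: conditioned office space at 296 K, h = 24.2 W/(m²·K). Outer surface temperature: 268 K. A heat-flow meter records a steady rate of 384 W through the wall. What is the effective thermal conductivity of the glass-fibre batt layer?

Series thermal resistances:
R_inner film = 1/(h_i·A) = 1/(24.2×36.7) = 0.001126 K/W
R_brass = L/(kA) = 0.0018/(125×36.7) = 3.924×10^-7 K/W
Sum of known resistances R_other = 0.001126 K/W
Total R = ΔT/Q = 28/384 = 0.07292 K/W
R_glass-fibre batt = R_total − R_other = 0.07179 K/W
k = L/(R·A) = 0.11/(0.07179×36.7)

k ≈ 0.0418 W/(m·K)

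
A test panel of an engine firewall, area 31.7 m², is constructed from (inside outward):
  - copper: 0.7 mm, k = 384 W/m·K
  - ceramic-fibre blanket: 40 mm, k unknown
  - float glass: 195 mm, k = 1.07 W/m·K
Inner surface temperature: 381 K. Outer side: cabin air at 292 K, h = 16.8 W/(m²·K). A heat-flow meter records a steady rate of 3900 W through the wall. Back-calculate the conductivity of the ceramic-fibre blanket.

k ≈ 0.083 W/(m·K)

Using the resistance-network approach (series):
R_copper = L/(kA) = 0.0007/(384×31.7) = 5.751×10^-8 K/W
R_float glass = L/(kA) = 0.195/(1.07×31.7) = 0.005749 K/W
R_outer film = 1/(h_o·A) = 1/(16.8×31.7) = 0.001878 K/W
Sum of known resistances R_other = 0.007627 K/W
Total R = ΔT/Q = 89/3900 = 0.02282 K/W
R_ceramic-fibre blanket = R_total − R_other = 0.01519 K/W
k = L/(R·A) = 0.04/(0.01519×31.7)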